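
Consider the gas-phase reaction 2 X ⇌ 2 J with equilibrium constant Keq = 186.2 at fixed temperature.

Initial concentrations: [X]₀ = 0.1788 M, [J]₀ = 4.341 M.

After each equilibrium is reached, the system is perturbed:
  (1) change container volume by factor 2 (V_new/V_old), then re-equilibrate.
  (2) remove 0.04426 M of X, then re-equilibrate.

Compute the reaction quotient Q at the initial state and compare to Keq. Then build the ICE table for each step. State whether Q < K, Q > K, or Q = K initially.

Q₀ = 589.4; Q > K (proceeds reverse)

Q₀ = 589.4 vs Keq = 186.2 ⇒ Q>K, reverse
Step 1:
                  X         J
  init       0.1788     4.341
  Δ          0.1298   -0.1298
  eq         0.3086     4.211
  solve Keq expr → x = -0.06491; check Q = 186.2
Then change container volume by factor 2 (V_new/V_old).
Step 2:
                  X         J
  init       0.1543     2.106
  Δ               0         0
  eq         0.1543     2.106
  solve Keq expr → x = 0; check Q = 186.2
Then remove 0.04426 M of X.
Step 3:
                  X         J
  init         0.11     2.106
  Δ         0.04124  -0.04124
  eq         0.1513     2.064
  solve Keq expr → x = -0.02062; check Q = 186.2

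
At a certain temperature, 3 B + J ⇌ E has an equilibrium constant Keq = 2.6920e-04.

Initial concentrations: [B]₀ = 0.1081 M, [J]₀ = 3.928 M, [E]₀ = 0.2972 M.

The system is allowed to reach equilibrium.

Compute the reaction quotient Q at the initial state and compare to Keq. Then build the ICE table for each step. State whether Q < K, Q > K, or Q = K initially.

Q₀ = 59.9 vs Keq = 2.6920e-04 ⇒ Q>K, reverse
Step 1:
                  B         J         E
  init       0.1081     3.928    0.2972
  Δ          0.8882    0.2961   -0.2961
  eq         0.9963     4.224  0.001125
  solve Keq expr → x = -0.2961; check Q = 2.6920e-04

Q₀ = 59.9; Q > K (proceeds reverse)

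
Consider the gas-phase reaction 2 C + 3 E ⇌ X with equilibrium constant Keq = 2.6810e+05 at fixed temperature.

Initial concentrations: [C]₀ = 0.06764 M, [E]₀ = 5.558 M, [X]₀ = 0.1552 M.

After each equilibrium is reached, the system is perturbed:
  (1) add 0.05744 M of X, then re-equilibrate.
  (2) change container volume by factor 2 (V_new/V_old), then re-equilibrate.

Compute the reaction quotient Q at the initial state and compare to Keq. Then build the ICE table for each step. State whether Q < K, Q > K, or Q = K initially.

Q₀ = 0.1976 vs Keq = 2.6810e+05 ⇒ Q<K, forward
Step 1:
                    C           E           X
  init        0.06764       5.558      0.1552
  Δ          -0.06757     -0.1014     0.03379
  eq       6.5869e-05       5.457       0.189
  solve Keq expr → x = 0.03379; check Q = 2.6810e+05
Then add 0.05744 M of X.
Step 2:
                    C           E           X
  init     6.5869e-05       5.457      0.2464
  Δ        9.3458e-06  1.4019e-05 -4.6729e-06
  eq       7.5215e-05       5.457      0.2464
  solve Keq expr → x = -4.6729e-06; check Q = 2.6810e+05
Then change container volume by factor 2 (V_new/V_old).
Step 3:
                    C           E           X
  init     3.7607e-05       2.728      0.1232
  Δ        1.1277e-04  1.6916e-04 -5.6387e-05
  eq       1.5038e-04       2.728      0.1232
  solve Keq expr → x = -5.6387e-05; check Q = 2.6810e+05

Q₀ = 0.1976; Q < K (proceeds forward)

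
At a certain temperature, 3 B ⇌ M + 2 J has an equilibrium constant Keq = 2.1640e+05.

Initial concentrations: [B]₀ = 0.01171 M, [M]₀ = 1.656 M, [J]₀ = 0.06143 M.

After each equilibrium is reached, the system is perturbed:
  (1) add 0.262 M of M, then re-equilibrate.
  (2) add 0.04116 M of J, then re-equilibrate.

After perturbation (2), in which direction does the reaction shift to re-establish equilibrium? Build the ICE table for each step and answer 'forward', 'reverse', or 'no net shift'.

Direction: reverse

Q₀ = 3892 vs Keq = 2.1640e+05 ⇒ Q<K, forward
Step 1:
                    B           M           J
  I           0.01171       1.656     0.06143
  C         -0.008455    0.002818    0.005637
  E          0.003255       1.659     0.06707
  solve Keq expr → x = 0.002818; check Q = 2.1640e+05
Then add 0.262 M of M.
Step 2:
                    B           M           J
  I          0.003255       1.921     0.06707
  C        1.5941e-04 -5.3136e-05 -1.0627e-04
  E          0.003414       1.921     0.06696
  solve Keq expr → x = -5.3136e-05; check Q = 2.1640e+05
Then add 0.04116 M of J.
Step 3:
                    B           M           J
  I          0.003414       1.921      0.1081
  C           0.00126 -4.2006e-04 -8.4012e-04
  E          0.004674        1.92      0.1073
  solve Keq expr → x = -4.2006e-04; check Q = 2.1640e+05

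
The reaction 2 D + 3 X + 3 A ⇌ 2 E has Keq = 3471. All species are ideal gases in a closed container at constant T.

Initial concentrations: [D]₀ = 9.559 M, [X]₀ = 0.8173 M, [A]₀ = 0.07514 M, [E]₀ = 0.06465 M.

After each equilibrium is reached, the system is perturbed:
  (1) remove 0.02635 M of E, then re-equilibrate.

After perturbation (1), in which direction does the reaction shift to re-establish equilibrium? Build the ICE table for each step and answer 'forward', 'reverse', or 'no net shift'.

Q₀ = 0.1975 vs Keq = 3471 ⇒ Q<K, forward
Step 1:
                  D         X         A         E
  I           9.559    0.8173   0.07514   0.06465
  C        -0.04705  -0.07057  -0.07057   0.04705
  E           9.512    0.7467  0.004569    0.1117
  solve Keq expr → x = 0.02352; check Q = 3471
Then remove 0.02635 M of E.
Step 2:
                  D         X         A         E
  I           9.512    0.7467  0.004569   0.08535
  C       -4.8794e-04 -7.3191e-04 -7.3191e-04 4.8794e-04
  E           9.511     0.746  0.003838   0.08583
  solve Keq expr → x = 2.4397e-04; check Q = 3471

Direction: forward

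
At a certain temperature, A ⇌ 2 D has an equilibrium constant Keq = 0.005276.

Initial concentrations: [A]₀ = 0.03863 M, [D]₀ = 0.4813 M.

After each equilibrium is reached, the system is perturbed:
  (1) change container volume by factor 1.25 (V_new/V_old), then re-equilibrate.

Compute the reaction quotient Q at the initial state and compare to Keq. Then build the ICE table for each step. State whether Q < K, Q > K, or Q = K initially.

Q₀ = 5.997 vs Keq = 0.005276 ⇒ Q>K, reverse
Step 1:
                    A           D
  I           0.03863      0.4813
  C            0.2221     -0.4442
  E            0.2607     0.03709
  solve Keq expr → x = -0.2221; check Q = 0.005276
Then change container volume by factor 1.25 (V_new/V_old).
Step 2:
                    A           D
  I            0.2086     0.02967
  C         -0.001684    0.003368
  E            0.2069     0.03304
  solve Keq expr → x = 0.001684; check Q = 0.005276

Q₀ = 5.997; Q > K (proceeds reverse)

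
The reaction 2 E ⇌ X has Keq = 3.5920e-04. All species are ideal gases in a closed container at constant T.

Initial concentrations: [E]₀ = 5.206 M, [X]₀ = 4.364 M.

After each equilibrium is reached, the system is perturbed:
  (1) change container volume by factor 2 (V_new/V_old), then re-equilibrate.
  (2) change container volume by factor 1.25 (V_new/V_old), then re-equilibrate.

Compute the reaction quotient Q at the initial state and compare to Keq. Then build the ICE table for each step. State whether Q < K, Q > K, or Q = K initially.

Q₀ = 0.161; Q > K (proceeds reverse)

Q₀ = 0.161 vs Keq = 3.5920e-04 ⇒ Q>K, reverse
Step 1:
                   E          X
  I            5.206      4.364
  C            8.591     -4.296
  E             13.8    0.06838
  solve Keq expr → x = -4.296; check Q = 3.5920e-04
Then change container volume by factor 2 (V_new/V_old).
Step 2:
                   E          X
  I            6.899    0.03419
  C          0.03385   -0.01693
  E            6.932    0.01726
  solve Keq expr → x = -0.01693; check Q = 3.5920e-04
Then change container volume by factor 1.25 (V_new/V_old).
Step 3:
                   E          X
  I            5.546    0.01381
  C          0.00548   -0.00274
  E            5.551    0.01107
  solve Keq expr → x = -0.00274; check Q = 3.5920e-04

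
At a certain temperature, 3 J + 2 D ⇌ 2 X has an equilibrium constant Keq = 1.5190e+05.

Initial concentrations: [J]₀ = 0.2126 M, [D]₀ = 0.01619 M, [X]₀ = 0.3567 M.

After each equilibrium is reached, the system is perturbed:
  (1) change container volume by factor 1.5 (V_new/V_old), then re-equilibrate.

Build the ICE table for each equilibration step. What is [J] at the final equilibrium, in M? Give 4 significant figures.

[J]_eq = 0.1425 M

Q₀ = 5.0515e+04 vs Keq = 1.5190e+05 ⇒ Q<K, forward
Step 1:
                   J          D          X
  I           0.2126    0.01619     0.3567
  C        -0.009079  -0.006053   0.006053
  E           0.2035    0.01014     0.3628
  solve Keq expr → x = 0.003026; check Q = 1.5190e+05
Then change container volume by factor 1.5 (V_new/V_old).
Step 2:
                   J          D          X
  I           0.1357   0.006758     0.2418
  C         0.006836   0.004557  -0.004557
  E           0.1425    0.01132     0.2373
  solve Keq expr → x = -0.002279; check Q = 1.5190e+05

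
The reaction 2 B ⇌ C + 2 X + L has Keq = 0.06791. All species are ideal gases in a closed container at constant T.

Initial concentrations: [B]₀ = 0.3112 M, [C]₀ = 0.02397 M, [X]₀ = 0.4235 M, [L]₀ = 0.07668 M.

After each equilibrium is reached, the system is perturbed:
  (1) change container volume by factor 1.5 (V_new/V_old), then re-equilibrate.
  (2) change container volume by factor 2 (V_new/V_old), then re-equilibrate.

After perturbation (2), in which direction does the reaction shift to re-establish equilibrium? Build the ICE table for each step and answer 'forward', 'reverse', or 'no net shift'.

Q₀ = 0.003404 vs Keq = 0.06791 ⇒ Q<K, forward
Step 1:
                  B         C         X         L
  I          0.3112   0.02397    0.4235   0.07668
  C         -0.1069   0.05345    0.1069   0.05345
  E          0.2043   0.07742    0.5304    0.1301
  solve Keq expr → x = 0.05345; check Q = 0.06791
Then change container volume by factor 1.5 (V_new/V_old).
Step 2:
                  B         C         X         L
  I          0.1362   0.05161    0.3536   0.08675
  C         -0.0227   0.01135    0.0227   0.01135
  E          0.1135   0.06297    0.3763   0.09811
  solve Keq expr → x = 0.01135; check Q = 0.06791
Then change container volume by factor 2 (V_new/V_old).
Step 3:
                  B         C         X         L
  I         0.05675   0.03148    0.1882   0.04905
  C        -0.01825  0.009125   0.01825  0.009125
  E          0.0385   0.04061    0.2064   0.05818
  solve Keq expr → x = 0.009125; check Q = 0.06791

Direction: forward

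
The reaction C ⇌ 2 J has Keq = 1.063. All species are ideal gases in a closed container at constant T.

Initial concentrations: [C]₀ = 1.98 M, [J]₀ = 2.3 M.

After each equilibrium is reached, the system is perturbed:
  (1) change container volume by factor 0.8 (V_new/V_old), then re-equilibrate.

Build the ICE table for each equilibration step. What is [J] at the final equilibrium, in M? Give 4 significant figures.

[J]_eq = 1.791 M

Q₀ = 2.672 vs Keq = 1.063 ⇒ Q>K, reverse
Step 1:
                    C           J
  I              1.98         2.3
  C            0.3612     -0.7224
  E             2.341       1.578
  solve Keq expr → x = -0.3612; check Q = 1.063
Then change container volume by factor 0.8 (V_new/V_old).
Step 2:
                    C           J
  I             2.927       1.972
  C           0.09055     -0.1811
  E             3.017       1.791
  solve Keq expr → x = -0.09055; check Q = 1.063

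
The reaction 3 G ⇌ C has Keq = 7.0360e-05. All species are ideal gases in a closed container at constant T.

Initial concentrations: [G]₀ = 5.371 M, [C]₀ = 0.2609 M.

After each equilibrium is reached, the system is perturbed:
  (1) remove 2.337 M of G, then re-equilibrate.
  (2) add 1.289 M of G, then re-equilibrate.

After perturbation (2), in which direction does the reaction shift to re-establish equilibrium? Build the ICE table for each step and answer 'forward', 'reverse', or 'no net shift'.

Q₀ = 0.001684 vs Keq = 7.0360e-05 ⇒ Q>K, reverse
Step 1:
                   G          C
  Initial      5.371     0.2609
  Change      0.7347    -0.2449
  Equil        6.106    0.01601
  solve Keq expr → x = -0.2449; check Q = 7.0360e-05
Then remove 2.337 M of G.
Step 2:
                   G          C
  Initial      3.769    0.01601
  Change     0.03642   -0.01214
  Equil        3.805   0.003876
  solve Keq expr → x = -0.01214; check Q = 7.0360e-05
Then add 1.289 M of G.
Step 3:
                   G          C
  Initial      5.094   0.003876
  Change    -0.01601   0.005337
  Equil        5.078   0.009213
  solve Keq expr → x = 0.005337; check Q = 7.0360e-05

Direction: forward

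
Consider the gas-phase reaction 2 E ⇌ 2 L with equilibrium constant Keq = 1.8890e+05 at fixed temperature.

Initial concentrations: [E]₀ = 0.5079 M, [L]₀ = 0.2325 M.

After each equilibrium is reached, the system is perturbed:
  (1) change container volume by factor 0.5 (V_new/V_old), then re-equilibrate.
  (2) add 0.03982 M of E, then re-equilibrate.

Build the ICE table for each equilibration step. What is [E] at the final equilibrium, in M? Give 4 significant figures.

Q₀ = 0.2096 vs Keq = 1.8890e+05 ⇒ Q<K, forward
Step 1:
                   E          L
  init        0.5079     0.2325
  Δ          -0.5062     0.5062
  eq          0.0017     0.7387
  solve Keq expr → x = 0.2531; check Q = 1.8890e+05
Then change container volume by factor 0.5 (V_new/V_old).
Step 2:
                   E          L
  init      0.003399      1.477
  Δ                0          0
  eq        0.003399      1.477
  solve Keq expr → x = 0; check Q = 1.8890e+05
Then add 0.03982 M of E.
Step 3:
                   E          L
  init       0.04322      1.477
  Δ         -0.03973    0.03973
  eq        0.003491      1.517
  solve Keq expr → x = 0.01986; check Q = 1.8890e+05

[E]_eq = 0.003491 M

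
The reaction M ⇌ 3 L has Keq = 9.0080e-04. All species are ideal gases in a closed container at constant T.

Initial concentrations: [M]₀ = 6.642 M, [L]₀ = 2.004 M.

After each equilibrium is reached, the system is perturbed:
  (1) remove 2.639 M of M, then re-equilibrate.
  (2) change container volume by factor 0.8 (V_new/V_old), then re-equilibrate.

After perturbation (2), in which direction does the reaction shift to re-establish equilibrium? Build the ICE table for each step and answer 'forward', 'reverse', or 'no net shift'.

Direction: reverse

Q₀ = 1.212 vs Keq = 9.0080e-04 ⇒ Q>K, reverse
Step 1:
                  M         L
  Initial     6.642     2.004
  Change     0.6057    -1.817
  Equil       7.248    0.1869
  solve Keq expr → x = -0.6057; check Q = 9.0080e-04
Then remove 2.639 M of M.
Step 2:
                  M         L
  Initial     4.609    0.1869
  Change   0.008693  -0.02608
  Equil       4.617    0.1608
  solve Keq expr → x = -0.008693; check Q = 9.0080e-04
Then change container volume by factor 0.8 (V_new/V_old).
Step 3:
                  M         L
  Initial     5.772     0.201
  Change   0.009232  -0.02769
  Equil       5.781    0.1733
  solve Keq expr → x = -0.009232; check Q = 9.0080e-04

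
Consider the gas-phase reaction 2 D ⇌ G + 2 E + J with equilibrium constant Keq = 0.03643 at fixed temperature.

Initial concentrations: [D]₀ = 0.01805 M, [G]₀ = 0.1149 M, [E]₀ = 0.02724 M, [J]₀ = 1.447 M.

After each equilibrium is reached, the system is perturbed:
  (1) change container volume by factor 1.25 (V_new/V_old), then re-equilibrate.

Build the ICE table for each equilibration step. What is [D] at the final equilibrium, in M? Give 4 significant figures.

Q₀ = 0.3787 vs Keq = 0.03643 ⇒ Q>K, reverse
Step 1:
                   D          G          E          J
  Initial    0.01805     0.1149    0.02724      1.447
  Change      0.0125  -0.006251    -0.0125  -0.006251
  Equil      0.03055     0.1086    0.01474      1.441
  solve Keq expr → x = -0.006251; check Q = 0.03643
Then change container volume by factor 1.25 (V_new/V_old).
Step 2:
                   D          G          E          J
  Initial    0.02444    0.08692    0.01179      1.153
  Change   -0.001792 8.9599e-04   0.001792 8.9599e-04
  Equil      0.02265    0.08782    0.01358      1.153
  solve Keq expr → x = 8.9599e-04; check Q = 0.03643

[D]_eq = 0.02265 M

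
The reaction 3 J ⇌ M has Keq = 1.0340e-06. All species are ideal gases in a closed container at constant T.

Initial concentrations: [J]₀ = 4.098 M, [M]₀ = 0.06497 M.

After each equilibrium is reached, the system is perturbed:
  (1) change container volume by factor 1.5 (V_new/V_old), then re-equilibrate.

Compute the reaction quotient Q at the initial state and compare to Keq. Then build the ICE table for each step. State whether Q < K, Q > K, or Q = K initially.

Q₀ = 9.4405e-04; Q > K (proceeds reverse)

Q₀ = 9.4405e-04 vs Keq = 1.0340e-06 ⇒ Q>K, reverse
Step 1:
                   J          M
  I            4.098    0.06497
  C           0.1947   -0.06489
  E            4.293 8.1790e-05
  solve Keq expr → x = -0.06489; check Q = 1.0340e-06
Then change container volume by factor 1.5 (V_new/V_old).
Step 2:
                   J          M
  I            2.862 5.4527e-05
  C       9.0871e-05 -3.0290e-05
  E            2.862 2.4236e-05
  solve Keq expr → x = -3.0290e-05; check Q = 1.0340e-06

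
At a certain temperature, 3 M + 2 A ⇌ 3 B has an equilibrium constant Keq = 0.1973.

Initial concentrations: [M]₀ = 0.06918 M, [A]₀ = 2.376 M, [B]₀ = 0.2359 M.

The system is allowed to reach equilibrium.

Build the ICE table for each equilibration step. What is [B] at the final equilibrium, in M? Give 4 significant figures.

Q₀ = 7.023 vs Keq = 0.1973 ⇒ Q>K, reverse
Step 1:
                    M           A           B
  init        0.06918       2.376      0.2359
  Δ            0.0795       0.053     -0.0795
  eq           0.1487       2.429      0.1564
  solve Keq expr → x = -0.0265; check Q = 0.1973

[B]_eq = 0.1564 M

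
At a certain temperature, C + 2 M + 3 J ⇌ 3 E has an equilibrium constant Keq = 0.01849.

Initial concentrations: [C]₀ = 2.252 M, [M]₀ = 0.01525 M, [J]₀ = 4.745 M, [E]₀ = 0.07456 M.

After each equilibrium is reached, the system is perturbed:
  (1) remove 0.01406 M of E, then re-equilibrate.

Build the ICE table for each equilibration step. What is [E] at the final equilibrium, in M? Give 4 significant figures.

[E]_eq = 0.07012 M

Q₀ = 0.007408 vs Keq = 0.01849 ⇒ Q<K, forward
Step 1:
                  C         M         J         E
  init        2.252   0.01525     4.745   0.07456
  Δ       -0.002146 -0.004293 -0.006439  0.006439
  eq           2.25   0.01096     4.739     0.081
  solve Keq expr → x = 0.002146; check Q = 0.01849
Then remove 0.01406 M of E.
Step 2:
                  C         M         J         E
  init         2.25   0.01096     4.739   0.06694
  Δ        -0.00106 -0.002121 -0.003181  0.003181
  eq          2.249  0.008837     4.735   0.07012
  solve Keq expr → x = 0.00106; check Q = 0.01849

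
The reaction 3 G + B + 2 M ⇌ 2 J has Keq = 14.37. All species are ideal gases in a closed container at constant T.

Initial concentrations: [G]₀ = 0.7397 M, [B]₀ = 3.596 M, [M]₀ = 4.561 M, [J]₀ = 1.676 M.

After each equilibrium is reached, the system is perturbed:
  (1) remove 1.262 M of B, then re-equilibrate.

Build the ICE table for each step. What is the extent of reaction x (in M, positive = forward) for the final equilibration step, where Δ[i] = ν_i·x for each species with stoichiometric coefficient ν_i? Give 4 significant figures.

Q₀ = 0.09278 vs Keq = 14.37 ⇒ Q<K, forward
Step 1:
                  G         B         M         J
  I          0.7397     3.596     4.561     1.676
  C         -0.5694   -0.1898   -0.3796    0.3796
  E          0.1703     3.406     4.181     2.056
  solve Keq expr → x = 0.1898; check Q = 14.37
Then remove 1.262 M of B.
Step 2:
                  G         B         M         J
  I          0.1703     2.144     4.181     2.056
  C         0.02645  0.008815   0.01763  -0.01763
  E          0.1967     2.153     4.199     2.038
  solve Keq expr → x = -0.008815; check Q = 14.37

x = -0.008815 M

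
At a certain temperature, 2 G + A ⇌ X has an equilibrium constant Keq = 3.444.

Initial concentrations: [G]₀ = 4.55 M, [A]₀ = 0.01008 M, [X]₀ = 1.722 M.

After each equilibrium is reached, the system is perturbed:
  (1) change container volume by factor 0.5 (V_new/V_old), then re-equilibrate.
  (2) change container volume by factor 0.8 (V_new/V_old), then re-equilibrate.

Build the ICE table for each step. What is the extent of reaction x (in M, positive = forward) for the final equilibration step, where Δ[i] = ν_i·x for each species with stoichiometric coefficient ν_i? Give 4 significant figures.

x = 0.005435 M

Q₀ = 8.252 vs Keq = 3.444 ⇒ Q>K, reverse
Step 1:
                   G          A          X
  I             4.55    0.01008      1.722
  C          0.02719     0.0136    -0.0136
  E            4.577    0.02368      1.708
  solve Keq expr → x = -0.0136; check Q = 3.444
Then change container volume by factor 0.5 (V_new/V_old).
Step 2:
                   G          A          X
  I            9.154    0.04735      3.417
  C         -0.07042   -0.03521    0.03521
  E            9.084    0.01215      3.452
  solve Keq expr → x = 0.03521; check Q = 3.444
Then change container volume by factor 0.8 (V_new/V_old).
Step 3:
                   G          A          X
  I            11.35    0.01518      4.315
  C         -0.01087  -0.005435   0.005435
  E            11.34   0.009748       4.32
  solve Keq expr → x = 0.005435; check Q = 3.444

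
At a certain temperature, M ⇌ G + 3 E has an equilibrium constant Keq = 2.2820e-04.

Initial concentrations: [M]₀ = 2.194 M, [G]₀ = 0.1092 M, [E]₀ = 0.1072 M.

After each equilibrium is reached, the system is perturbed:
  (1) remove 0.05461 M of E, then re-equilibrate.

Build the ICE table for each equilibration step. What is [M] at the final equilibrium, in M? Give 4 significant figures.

Q₀ = 6.1316e-05 vs Keq = 2.2820e-04 ⇒ Q<K, forward
Step 1:
                   M          G          E
  Initial      2.194     0.1092     0.1072
  Change    -0.01691    0.01691    0.05074
  Equil        2.177     0.1261     0.1579
  solve Keq expr → x = 0.01691; check Q = 2.2820e-04
Then remove 0.05461 M of E.
Step 2:
                   M          G          E
  Initial      2.177     0.1261     0.1033
  Change    -0.01602    0.01602    0.04806
  Equil        2.161     0.1421     0.1514
  solve Keq expr → x = 0.01602; check Q = 2.2820e-04

[M]_eq = 2.161 M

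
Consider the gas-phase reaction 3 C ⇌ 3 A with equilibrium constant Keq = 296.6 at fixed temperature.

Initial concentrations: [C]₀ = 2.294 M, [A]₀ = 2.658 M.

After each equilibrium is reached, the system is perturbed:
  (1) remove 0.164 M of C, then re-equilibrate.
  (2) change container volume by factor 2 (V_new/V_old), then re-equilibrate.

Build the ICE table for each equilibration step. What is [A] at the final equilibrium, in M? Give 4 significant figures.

Q₀ = 1.556 vs Keq = 296.6 ⇒ Q<K, forward
Step 1:
                  C         A
  init        2.294     2.658
  Δ          -1.648     1.648
  eq         0.6457     4.306
  solve Keq expr → x = 0.5494; check Q = 296.6
Then remove 0.164 M of C.
Step 2:
                  C         A
  init       0.4817     4.306
  Δ          0.1426   -0.1426
  eq         0.6243     4.164
  solve Keq expr → x = -0.04754; check Q = 296.6
Then change container volume by factor 2 (V_new/V_old).
Step 3:
                  C         A
  init       0.3122     2.082
  Δ               0         0
  eq         0.3122     2.082
  solve Keq expr → x = 0; check Q = 296.6

[A]_eq = 2.082 M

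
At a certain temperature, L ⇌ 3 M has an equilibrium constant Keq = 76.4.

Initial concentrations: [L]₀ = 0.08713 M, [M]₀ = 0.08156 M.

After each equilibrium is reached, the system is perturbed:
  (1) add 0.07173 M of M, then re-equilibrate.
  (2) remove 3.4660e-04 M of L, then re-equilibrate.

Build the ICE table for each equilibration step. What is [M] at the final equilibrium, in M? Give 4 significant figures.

Q₀ = 0.006227 vs Keq = 76.4 ⇒ Q<K, forward
Step 1:
                    L           M
  init        0.08713     0.08156
  Δ          -0.08661      0.2598
  eq       5.2078e-04      0.3414
  solve Keq expr → x = 0.08661; check Q = 76.4
Then add 0.07173 M of M.
Step 2:
                    L           M
  init     5.2078e-04      0.4131
  Δ        3.9417e-04   -0.001182
  eq       9.1494e-04      0.4119
  solve Keq expr → x = -3.9417e-04; check Q = 76.4
Then remove 3.4660e-04 M of L.
Step 3:
                    L           M
  init     5.6834e-04      0.4119
  Δ        3.3982e-04   -0.001019
  eq       9.0817e-04      0.4109
  solve Keq expr → x = -3.3982e-04; check Q = 76.4

[M]_eq = 0.4109 M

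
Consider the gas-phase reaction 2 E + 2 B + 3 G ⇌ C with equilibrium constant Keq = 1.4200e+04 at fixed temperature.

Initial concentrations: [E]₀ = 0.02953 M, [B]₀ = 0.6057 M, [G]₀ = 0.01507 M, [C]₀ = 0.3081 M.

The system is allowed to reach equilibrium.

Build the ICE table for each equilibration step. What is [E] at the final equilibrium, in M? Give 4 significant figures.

Q₀ = 2.8139e+08 vs Keq = 1.4200e+04 ⇒ Q>K, reverse
Step 1:
                   E          B          G          C
  Initial    0.02953     0.6057    0.01507     0.3081
  Change     0.08558    0.08558     0.1284   -0.04279
  Equil       0.1151     0.6913     0.1434     0.2653
  solve Keq expr → x = -0.04279; check Q = 1.4200e+04

[E]_eq = 0.1151 M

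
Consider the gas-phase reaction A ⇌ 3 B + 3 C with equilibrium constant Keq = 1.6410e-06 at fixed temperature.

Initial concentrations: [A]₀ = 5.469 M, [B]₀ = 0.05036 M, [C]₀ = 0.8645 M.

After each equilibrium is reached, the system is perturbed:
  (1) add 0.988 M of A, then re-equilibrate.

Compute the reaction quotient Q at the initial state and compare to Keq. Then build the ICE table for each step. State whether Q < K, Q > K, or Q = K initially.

Q₀ = 1.5088e-05 vs Keq = 1.6410e-06 ⇒ Q>K, reverse
Step 1:
                    A           B           C
  init          5.469     0.05036      0.8645
  Δ          0.008525    -0.02558    -0.02558
  eq            5.478     0.02478      0.8389
  solve Keq expr → x = -0.008525; check Q = 1.6410e-06
Then add 0.988 M of A.
Step 2:
                    A           B           C
  init          6.466     0.02478      0.8389
  Δ       -4.5513e-04    0.001365    0.001365
  eq            6.465     0.02615      0.8403
  solve Keq expr → x = 4.5513e-04; check Q = 1.6410e-06

Q₀ = 1.5088e-05; Q > K (proceeds reverse)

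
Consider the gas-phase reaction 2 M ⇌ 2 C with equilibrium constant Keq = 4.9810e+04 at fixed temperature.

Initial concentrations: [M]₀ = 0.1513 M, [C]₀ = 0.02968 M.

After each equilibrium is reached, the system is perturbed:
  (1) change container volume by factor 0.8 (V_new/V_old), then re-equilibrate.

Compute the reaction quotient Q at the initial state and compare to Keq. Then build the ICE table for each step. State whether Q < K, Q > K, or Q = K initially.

Q₀ = 0.03848; Q < K (proceeds forward)

Q₀ = 0.03848 vs Keq = 4.9810e+04 ⇒ Q<K, forward
Step 1:
                  M         C
  I          0.1513   0.02968
  C         -0.1505    0.1505
  E       8.0729e-04    0.1802
  solve Keq expr → x = 0.07525; check Q = 4.9810e+04
Then change container volume by factor 0.8 (V_new/V_old).
Step 2:
                  M         C
  I        0.001009    0.2252
  C               0         0
  E        0.001009    0.2252
  solve Keq expr → x = 0; check Q = 4.9810e+04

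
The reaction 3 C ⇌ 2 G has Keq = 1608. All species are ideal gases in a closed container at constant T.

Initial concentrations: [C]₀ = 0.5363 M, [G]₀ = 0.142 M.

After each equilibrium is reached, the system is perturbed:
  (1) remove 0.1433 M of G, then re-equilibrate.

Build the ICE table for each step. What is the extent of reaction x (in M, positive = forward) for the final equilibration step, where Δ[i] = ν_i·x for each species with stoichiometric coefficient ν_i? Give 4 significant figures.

Q₀ = 0.1307 vs Keq = 1608 ⇒ Q<K, forward
Step 1:
                   C          G
  I           0.5363      0.142
  C           -0.485     0.3234
  E          0.05126     0.4654
  solve Keq expr → x = 0.1617; check Q = 1608
Then remove 0.1433 M of G.
Step 2:
                   C          G
  I          0.05126     0.3221
  C         -0.01057   0.007047
  E          0.04069     0.3291
  solve Keq expr → x = 0.003524; check Q = 1608

x = 0.003524 M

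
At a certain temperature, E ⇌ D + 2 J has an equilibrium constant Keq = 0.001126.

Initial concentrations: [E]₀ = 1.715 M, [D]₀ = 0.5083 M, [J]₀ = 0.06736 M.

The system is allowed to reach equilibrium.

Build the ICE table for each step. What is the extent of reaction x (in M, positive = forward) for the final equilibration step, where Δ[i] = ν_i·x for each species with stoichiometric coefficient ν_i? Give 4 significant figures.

x = -0.002753 M

Q₀ = 0.001345 vs Keq = 0.001126 ⇒ Q>K, reverse
Step 1:
                    E           D           J
  I             1.715      0.5083     0.06736
  C          0.002753   -0.002753   -0.005506
  E             1.718      0.5055     0.06185
  solve Keq expr → x = -0.002753; check Q = 0.001126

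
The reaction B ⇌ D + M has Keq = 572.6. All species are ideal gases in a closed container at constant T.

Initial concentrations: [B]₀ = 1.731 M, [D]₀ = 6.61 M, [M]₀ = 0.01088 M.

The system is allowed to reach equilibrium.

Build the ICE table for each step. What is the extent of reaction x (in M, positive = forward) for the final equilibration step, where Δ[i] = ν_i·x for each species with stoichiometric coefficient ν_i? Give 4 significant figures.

x = 1.706 M

Q₀ = 0.04155 vs Keq = 572.6 ⇒ Q<K, forward
Step 1:
                    B           D           M
  I             1.731        6.61     0.01088
  C            -1.706       1.706       1.706
  E           0.02494       8.316       1.717
  solve Keq expr → x = 1.706; check Q = 572.6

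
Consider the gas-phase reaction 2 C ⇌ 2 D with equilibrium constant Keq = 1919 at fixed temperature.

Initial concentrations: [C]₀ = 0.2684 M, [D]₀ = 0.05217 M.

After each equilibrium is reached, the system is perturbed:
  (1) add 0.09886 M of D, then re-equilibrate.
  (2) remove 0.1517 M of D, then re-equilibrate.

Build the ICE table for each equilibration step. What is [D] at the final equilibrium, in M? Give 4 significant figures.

[D]_eq = 0.2618 M

Q₀ = 0.03778 vs Keq = 1919 ⇒ Q<K, forward
Step 1:
                  C         D
  init       0.2684   0.05217
  Δ         -0.2612    0.2612
  eq       0.007155    0.3134
  solve Keq expr → x = 0.1306; check Q = 1919
Then add 0.09886 M of D.
Step 2:
                  C         D
  init     0.007155    0.4123
  Δ        0.002206 -0.002206
  eq       0.009361    0.4101
  solve Keq expr → x = -0.001103; check Q = 1919
Then remove 0.1517 M of D.
Step 3:
                  C         D
  init     0.009361    0.2584
  Δ       -0.003386  0.003386
  eq       0.005975    0.2618
  solve Keq expr → x = 0.001693; check Q = 1919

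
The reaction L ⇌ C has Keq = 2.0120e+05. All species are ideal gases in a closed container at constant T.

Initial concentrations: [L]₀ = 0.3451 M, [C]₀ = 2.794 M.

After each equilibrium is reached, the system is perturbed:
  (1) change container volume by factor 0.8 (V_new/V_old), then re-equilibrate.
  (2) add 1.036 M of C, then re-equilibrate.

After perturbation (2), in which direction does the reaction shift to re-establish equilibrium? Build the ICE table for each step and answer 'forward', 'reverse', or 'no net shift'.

Direction: reverse

Q₀ = 8.096 vs Keq = 2.0120e+05 ⇒ Q<K, forward
Step 1:
                    L           C
  I            0.3451       2.794
  C           -0.3451      0.3451
  E        1.5602e-05       3.139
  solve Keq expr → x = 0.3451; check Q = 2.0120e+05
Then change container volume by factor 0.8 (V_new/V_old).
Step 2:
                    L           C
  I        1.9502e-05       3.924
  C                 0           0
  E        1.9502e-05       3.924
  solve Keq expr → x = 0; check Q = 2.0120e+05
Then add 1.036 M of C.
Step 3:
                    L           C
  I        1.9502e-05        4.96
  C        5.1491e-06 -5.1491e-06
  E        2.4651e-05        4.96
  solve Keq expr → x = -5.1491e-06; check Q = 2.0120e+05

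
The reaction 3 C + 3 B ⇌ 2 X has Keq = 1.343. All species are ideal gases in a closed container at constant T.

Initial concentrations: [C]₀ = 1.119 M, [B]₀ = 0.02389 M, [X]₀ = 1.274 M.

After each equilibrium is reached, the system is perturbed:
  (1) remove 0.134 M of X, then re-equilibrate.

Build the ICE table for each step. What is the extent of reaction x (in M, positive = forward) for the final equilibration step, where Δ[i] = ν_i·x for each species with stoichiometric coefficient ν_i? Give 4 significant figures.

Q₀ = 8.4957e+04 vs Keq = 1.343 ⇒ Q>K, reverse
Step 1:
                   C          B          X
  Initial      1.119    0.02389      1.274
  Change      0.5086     0.5086    -0.3391
  Equil        1.628     0.5325     0.9349
  solve Keq expr → x = -0.1695; check Q = 1.343
Then remove 0.134 M of X.
Step 2:
                   C          B          X
  Initial      1.628     0.5325     0.8009
  Change    -0.03319   -0.03319    0.02213
  Equil        1.594     0.4993     0.8231
  solve Keq expr → x = 0.01106; check Q = 1.343

x = 0.01106 M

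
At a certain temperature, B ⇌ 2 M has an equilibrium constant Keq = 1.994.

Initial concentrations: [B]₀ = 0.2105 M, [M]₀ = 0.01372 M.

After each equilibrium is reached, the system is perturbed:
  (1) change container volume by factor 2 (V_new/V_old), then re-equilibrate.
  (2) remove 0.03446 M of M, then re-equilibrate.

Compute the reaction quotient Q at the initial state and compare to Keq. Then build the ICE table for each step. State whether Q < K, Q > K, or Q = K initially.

Q₀ = 8.9424e-04 vs Keq = 1.994 ⇒ Q<K, forward
Step 1:
                  B         M
  I          0.2105   0.01372
  C         -0.1568    0.3136
  E         0.05372    0.3273
  solve Keq expr → x = 0.1568; check Q = 1.994
Then change container volume by factor 2 (V_new/V_old).
Step 2:
                  B         M
  I         0.02686    0.1636
  C       -0.009961   0.01992
  E          0.0169    0.1836
  solve Keq expr → x = 0.009961; check Q = 1.994
Then remove 0.03446 M of M.
Step 3:
                  B         M
  I          0.0169    0.1491
  C       -0.004396  0.008791
  E          0.0125    0.1579
  solve Keq expr → x = 0.004396; check Q = 1.994

Q₀ = 8.9424e-04; Q < K (proceeds forward)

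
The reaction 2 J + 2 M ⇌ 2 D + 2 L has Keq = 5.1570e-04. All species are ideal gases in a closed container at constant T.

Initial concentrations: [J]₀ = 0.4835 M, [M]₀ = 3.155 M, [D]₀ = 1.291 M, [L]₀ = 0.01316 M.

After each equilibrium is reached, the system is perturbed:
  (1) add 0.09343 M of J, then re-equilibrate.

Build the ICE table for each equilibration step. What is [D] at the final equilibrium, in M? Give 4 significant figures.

Q₀ = 1.2404e-04 vs Keq = 5.1570e-04 ⇒ Q<K, forward
Step 1:
                  J         M         D         L
  init       0.4835     3.155     1.291   0.01316
  Δ        -0.01262  -0.01262   0.01262   0.01262
  eq         0.4709     3.142     1.304   0.02578
  solve Keq expr → x = 0.006308; check Q = 5.1570e-04
Then add 0.09343 M of J.
Step 2:
                  J         M         D         L
  init       0.5643     3.142     1.304   0.02578
  Δ       -0.004701 -0.004701  0.004701  0.004701
  eq         0.5596     3.138     1.308   0.03048
  solve Keq expr → x = 0.002351; check Q = 5.1570e-04

[D]_eq = 1.308 M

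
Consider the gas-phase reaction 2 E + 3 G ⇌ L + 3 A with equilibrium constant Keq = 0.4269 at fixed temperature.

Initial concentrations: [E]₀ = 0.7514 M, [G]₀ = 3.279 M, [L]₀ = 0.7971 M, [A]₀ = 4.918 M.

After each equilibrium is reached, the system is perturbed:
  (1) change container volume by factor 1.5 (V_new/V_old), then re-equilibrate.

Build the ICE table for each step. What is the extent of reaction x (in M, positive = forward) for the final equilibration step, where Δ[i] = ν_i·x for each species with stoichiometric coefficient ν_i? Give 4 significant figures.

x = -0.02875 M

Q₀ = 4.763 vs Keq = 0.4269 ⇒ Q>K, reverse
Step 1:
                   E          G          L          A
  Initial     0.7514      3.279     0.7971      4.918
  Change      0.4791     0.7186    -0.2395    -0.7186
  Equil         1.23      3.998     0.5576      4.199
  solve Keq expr → x = -0.2395; check Q = 0.4269
Then change container volume by factor 1.5 (V_new/V_old).
Step 2:
                   E          G          L          A
  Initial     0.8203      2.665     0.3717        2.8
  Change     0.05751    0.08626   -0.02875   -0.08626
  Equil       0.8778      2.751      0.343      2.713
  solve Keq expr → x = -0.02875; check Q = 0.4269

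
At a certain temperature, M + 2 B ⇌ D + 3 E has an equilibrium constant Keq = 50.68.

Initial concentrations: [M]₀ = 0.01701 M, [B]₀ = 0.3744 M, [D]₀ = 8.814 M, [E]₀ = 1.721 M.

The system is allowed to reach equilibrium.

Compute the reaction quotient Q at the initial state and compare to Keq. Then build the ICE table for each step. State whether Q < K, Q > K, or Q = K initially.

Q₀ = 1.8843e+04 vs Keq = 50.68 ⇒ Q>K, reverse
Step 1:
                    M           B           D           E
  Initial     0.01701      0.3744       8.814       1.721
  Change       0.2343      0.4686     -0.2343      -0.703
  Equil        0.2513       0.843        8.58       1.018
  solve Keq expr → x = -0.2343; check Q = 50.68

Q₀ = 1.8843e+04; Q > K (proceeds reverse)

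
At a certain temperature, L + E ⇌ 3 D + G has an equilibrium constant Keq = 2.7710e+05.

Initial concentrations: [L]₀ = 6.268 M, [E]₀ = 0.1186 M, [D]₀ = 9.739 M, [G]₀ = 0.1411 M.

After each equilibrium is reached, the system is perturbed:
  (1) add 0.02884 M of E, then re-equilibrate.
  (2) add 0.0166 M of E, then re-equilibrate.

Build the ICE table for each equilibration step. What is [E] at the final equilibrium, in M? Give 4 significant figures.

[E]_eq = 1.9304e-04 M

Q₀ = 175.3 vs Keq = 2.7710e+05 ⇒ Q<K, forward
Step 1:
                    L           E           D           G
  I             6.268      0.1186       9.739      0.1411
  C           -0.1184     -0.1184      0.3553      0.1184
  E              6.15  1.5666e-04       10.09      0.2595
  solve Keq expr → x = 0.1184; check Q = 2.7710e+05
Then add 0.02884 M of E.
Step 2:
                    L           E           D           G
  I              6.15       0.029       10.09      0.2595
  C          -0.02882    -0.02882     0.08645     0.02882
  E             6.121  1.7941e-04       10.18      0.2884
  solve Keq expr → x = 0.02882; check Q = 2.7710e+05
Then add 0.0166 M of E.
Step 3:
                    L           E           D           G
  I             6.121     0.01678       10.18      0.2884
  C          -0.01659    -0.01659     0.04976     0.01659
  E             6.104  1.9304e-04       10.23      0.3049
  solve Keq expr → x = 0.01659; check Q = 2.7710e+05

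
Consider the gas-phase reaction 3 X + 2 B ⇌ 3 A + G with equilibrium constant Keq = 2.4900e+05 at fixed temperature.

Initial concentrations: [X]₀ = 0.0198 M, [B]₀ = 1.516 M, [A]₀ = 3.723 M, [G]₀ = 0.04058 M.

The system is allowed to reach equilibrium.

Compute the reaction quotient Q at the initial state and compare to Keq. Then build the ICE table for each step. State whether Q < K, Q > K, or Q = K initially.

Q₀ = 1.1738e+05; Q < K (proceeds forward)

Q₀ = 1.1738e+05 vs Keq = 2.4900e+05 ⇒ Q<K, forward
Step 1:
                  X         B         A         G
  I          0.0198     1.516     3.723   0.04058
  C       -0.004179 -0.002786  0.004179  0.001393
  E         0.01562     1.513     3.727   0.04197
  solve Keq expr → x = 0.001393; check Q = 2.4900e+05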